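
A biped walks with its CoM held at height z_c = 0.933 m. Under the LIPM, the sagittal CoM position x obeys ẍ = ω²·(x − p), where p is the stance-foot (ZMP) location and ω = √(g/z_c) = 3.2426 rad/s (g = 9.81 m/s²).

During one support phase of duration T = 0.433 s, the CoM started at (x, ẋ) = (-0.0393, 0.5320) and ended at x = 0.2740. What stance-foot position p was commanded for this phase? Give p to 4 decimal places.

ωT = 3.2426·0.433 = 1.404046; cosh(ωT) = 2.158621, sinh(ωT) = 1.913019
x(T) = p + (x₀−p)·cosh(ωT) + (ẋ₀/ω)·sinh(ωT) ⇒ p·(1 − cosh) = x(T) − x₀·cosh − (ẋ₀/ω)·sinh
numerator   = 0.2740 − (-0.0393)·2.158621 − (0.5320/3.2426)·1.913019 = 0.044973
denominator = 1 − 2.158621 = -1.158621
p = 0.044973 / -1.158621 = -0.0388

p = -0.0388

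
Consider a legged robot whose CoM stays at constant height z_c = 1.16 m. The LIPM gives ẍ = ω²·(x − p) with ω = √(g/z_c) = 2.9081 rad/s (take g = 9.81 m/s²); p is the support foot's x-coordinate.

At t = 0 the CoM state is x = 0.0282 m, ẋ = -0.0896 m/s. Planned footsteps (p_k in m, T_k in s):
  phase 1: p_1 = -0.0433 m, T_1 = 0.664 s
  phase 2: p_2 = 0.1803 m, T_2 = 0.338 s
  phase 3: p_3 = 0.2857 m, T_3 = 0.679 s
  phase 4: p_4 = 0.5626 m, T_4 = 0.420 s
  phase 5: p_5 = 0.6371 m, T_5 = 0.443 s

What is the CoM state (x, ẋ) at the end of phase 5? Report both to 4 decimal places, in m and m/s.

x = 0.8559, ẋ = 0.7675

phase 1: p=-0.0433, T=0.664, ωT=1.930978, cosh=3.520630, sinh=3.375624; start (x,ẋ)=(0.028200, -0.089600) → end (x,ẋ)=(0.104420, 0.386442)
phase 2: p=0.1803, T=0.338, ωT=0.982938, cosh=1.523253, sinh=1.149043; start (x,ẋ)=(0.104420, 0.386442) → end (x,ẋ)=(0.217406, 0.335095)
phase 3: p=0.2857, T=0.679, ωT=1.974600, cosh=3.671277, sinh=3.532460; start (x,ẋ)=(0.217406, 0.335095) → end (x,ẋ)=(0.442015, 0.528665)
phase 4: p=0.5626, T=0.420, ωT=1.221402, cosh=1.843378, sinh=1.548562; start (x,ẋ)=(0.442015, 0.528665) → end (x,ẋ)=(0.621829, 0.431488)
phase 5: p=0.6371, T=0.443, ωT=1.288288, cosh=1.951158, sinh=1.675416; start (x,ẋ)=(0.621829, 0.431488) → end (x,ẋ)=(0.855893, 0.767496)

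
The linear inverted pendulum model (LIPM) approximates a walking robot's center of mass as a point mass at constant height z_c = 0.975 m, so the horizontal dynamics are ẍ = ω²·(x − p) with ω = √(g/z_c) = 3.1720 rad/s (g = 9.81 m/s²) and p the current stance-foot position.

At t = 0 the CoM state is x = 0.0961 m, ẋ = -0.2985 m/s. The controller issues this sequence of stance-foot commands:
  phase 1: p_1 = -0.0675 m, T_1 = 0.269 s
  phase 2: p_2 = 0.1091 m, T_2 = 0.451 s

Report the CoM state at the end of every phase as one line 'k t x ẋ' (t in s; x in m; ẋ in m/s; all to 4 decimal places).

1 0.2690 0.0690 0.0846
2 0.7200 0.0729 -0.0640

phase 1: p=-0.0675, T=0.269, ωT=0.853268, cosh=1.386663, sinh=0.960642; start (x,ẋ)=(0.096100, -0.298500) → end (x,ẋ)=(0.068957, 0.084596)
phase 2: p=0.1091, T=0.451, ωT=1.430572, cosh=2.210131, sinh=1.970959; start (x,ẋ)=(0.068957, 0.084596) → end (x,ẋ)=(0.072944, -0.064000)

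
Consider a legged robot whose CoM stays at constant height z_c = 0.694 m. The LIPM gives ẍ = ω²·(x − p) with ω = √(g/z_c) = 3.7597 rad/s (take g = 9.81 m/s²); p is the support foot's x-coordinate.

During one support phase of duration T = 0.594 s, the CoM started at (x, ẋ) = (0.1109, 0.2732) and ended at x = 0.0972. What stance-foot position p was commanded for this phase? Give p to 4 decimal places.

ωT = 3.7597·0.594 = 2.233262; cosh(ωT) = 4.718714, sinh(ωT) = 4.611536
x(T) = p + (x₀−p)·cosh(ωT) + (ẋ₀/ω)·sinh(ωT) ⇒ p·(1 − cosh) = x(T) − x₀·cosh − (ẋ₀/ω)·sinh
numerator   = 0.0972 − (0.1109)·4.718714 − (0.2732/3.7597)·4.611536 = -0.761204
denominator = 1 − 4.718714 = -3.718714
p = -0.761204 / -3.718714 = 0.2047

p = 0.2047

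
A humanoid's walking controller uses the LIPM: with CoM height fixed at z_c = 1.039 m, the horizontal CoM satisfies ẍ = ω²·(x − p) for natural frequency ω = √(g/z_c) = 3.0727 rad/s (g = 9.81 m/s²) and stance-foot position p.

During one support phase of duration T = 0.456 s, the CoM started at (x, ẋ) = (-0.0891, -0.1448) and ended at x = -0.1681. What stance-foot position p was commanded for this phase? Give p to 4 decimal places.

ωT = 3.0727·0.456 = 1.401151; cosh(ωT) = 2.153092, sinh(ωT) = 1.906779
x(T) = p + (x₀−p)·cosh(ωT) + (ẋ₀/ω)·sinh(ωT) ⇒ p·(1 − cosh) = x(T) − x₀·cosh − (ẋ₀/ω)·sinh
numerator   = -0.1681 − (-0.0891)·2.153092 − (-0.1448/3.0727)·1.906779 = 0.113597
denominator = 1 − 2.153092 = -1.153092
p = 0.113597 / -1.153092 = -0.0985

p = -0.0985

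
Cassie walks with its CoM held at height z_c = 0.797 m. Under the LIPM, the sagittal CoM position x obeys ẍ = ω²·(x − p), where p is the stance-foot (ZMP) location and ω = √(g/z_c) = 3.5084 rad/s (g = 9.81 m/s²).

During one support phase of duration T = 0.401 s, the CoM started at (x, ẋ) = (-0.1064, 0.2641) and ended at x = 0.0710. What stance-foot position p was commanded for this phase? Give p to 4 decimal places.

ωT = 3.5084·0.401 = 1.406868; cosh(ωT) = 2.164029, sinh(ωT) = 1.919120
x(T) = p + (x₀−p)·cosh(ωT) + (ẋ₀/ω)·sinh(ωT) ⇒ p·(1 − cosh) = x(T) − x₀·cosh − (ẋ₀/ω)·sinh
numerator   = 0.0710 − (-0.1064)·2.164029 − (0.2641/3.5084)·1.919120 = 0.156788
denominator = 1 − 2.164029 = -1.164029
p = 0.156788 / -1.164029 = -0.1347

p = -0.1347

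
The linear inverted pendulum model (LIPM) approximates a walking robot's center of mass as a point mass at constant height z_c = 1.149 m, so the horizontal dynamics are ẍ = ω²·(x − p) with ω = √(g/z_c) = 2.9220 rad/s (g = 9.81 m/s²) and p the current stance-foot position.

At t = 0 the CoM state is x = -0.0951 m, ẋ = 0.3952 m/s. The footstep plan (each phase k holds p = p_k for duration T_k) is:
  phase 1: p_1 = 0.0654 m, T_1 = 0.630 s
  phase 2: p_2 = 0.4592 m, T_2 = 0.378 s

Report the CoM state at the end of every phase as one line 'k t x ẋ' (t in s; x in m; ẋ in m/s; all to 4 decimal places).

1 0.6300 -0.0376 -0.1639
2 1.0080 -0.4481 -2.2245

phase 1: p=0.0654, T=0.630, ωT=1.840860, cosh=3.230318, sinh=3.071637; start (x,ẋ)=(-0.095100, 0.395200) → end (x,ẋ)=(-0.037628, -0.163918)
phase 2: p=0.4592, T=0.378, ωT=1.104516, cosh=1.674567, sinh=1.343196; start (x,ẋ)=(-0.037628, -0.163918) → end (x,ẋ)=(-0.448122, -2.224450)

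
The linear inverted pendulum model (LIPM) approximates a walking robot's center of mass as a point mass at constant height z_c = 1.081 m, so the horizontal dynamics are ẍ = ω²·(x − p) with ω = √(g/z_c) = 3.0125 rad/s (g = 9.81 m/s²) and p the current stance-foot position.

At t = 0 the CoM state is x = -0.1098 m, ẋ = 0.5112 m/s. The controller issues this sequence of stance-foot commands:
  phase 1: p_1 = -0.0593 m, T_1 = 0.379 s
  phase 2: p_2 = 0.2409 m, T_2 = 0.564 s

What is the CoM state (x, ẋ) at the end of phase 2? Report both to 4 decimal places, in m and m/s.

phase 1: p=-0.0593, T=0.379, ωT=1.141738, cosh=1.725735, sinh=1.406471; start (x,ẋ)=(-0.109800, 0.511200) → end (x,ẋ)=(0.092219, 0.668227)
phase 2: p=0.2409, T=0.564, ωT=1.699050, cosh=2.825803, sinh=2.642946; start (x,ẋ)=(0.092219, 0.668227) → end (x,ẋ)=(0.407009, 0.704497)

x = 0.4070, ẋ = 0.7045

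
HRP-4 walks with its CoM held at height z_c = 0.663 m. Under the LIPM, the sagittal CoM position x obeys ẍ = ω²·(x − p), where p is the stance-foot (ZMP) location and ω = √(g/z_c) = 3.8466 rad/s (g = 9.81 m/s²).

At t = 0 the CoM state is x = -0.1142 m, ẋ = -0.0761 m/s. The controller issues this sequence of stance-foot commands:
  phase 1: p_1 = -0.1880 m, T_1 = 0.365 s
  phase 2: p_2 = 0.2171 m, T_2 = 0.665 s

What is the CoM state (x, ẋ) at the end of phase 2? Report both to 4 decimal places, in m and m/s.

x = -0.9930, ẋ = -4.5408

phase 1: p=-0.1880, T=0.365, ωT=1.404009, cosh=2.158550, sinh=1.912940; start (x,ẋ)=(-0.114200, -0.076100) → end (x,ẋ)=(-0.066544, 0.378778)
phase 2: p=0.2171, T=0.665, ωT=2.557989, cosh=6.493645, sinh=6.416185; start (x,ẋ)=(-0.066544, 0.378778) → end (x,ẋ)=(-0.992977, -4.540826)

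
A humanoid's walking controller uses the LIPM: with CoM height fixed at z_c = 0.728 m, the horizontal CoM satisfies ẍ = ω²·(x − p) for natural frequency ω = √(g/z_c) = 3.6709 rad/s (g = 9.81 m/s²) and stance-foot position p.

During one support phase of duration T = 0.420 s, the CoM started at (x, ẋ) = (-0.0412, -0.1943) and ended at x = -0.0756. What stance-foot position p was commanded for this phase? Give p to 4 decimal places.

ωT = 3.6709·0.420 = 1.541778; cosh(ωT) = 2.443446, sinh(ωT) = 2.229446
x(T) = p + (x₀−p)·cosh(ωT) + (ẋ₀/ω)·sinh(ωT) ⇒ p·(1 − cosh) = x(T) − x₀·cosh − (ẋ₀/ω)·sinh
numerator   = -0.0756 − (-0.0412)·2.443446 − (-0.1943/3.6709)·2.229446 = 0.143074
denominator = 1 − 2.443446 = -1.443446
p = 0.143074 / -1.443446 = -0.0991

p = -0.0991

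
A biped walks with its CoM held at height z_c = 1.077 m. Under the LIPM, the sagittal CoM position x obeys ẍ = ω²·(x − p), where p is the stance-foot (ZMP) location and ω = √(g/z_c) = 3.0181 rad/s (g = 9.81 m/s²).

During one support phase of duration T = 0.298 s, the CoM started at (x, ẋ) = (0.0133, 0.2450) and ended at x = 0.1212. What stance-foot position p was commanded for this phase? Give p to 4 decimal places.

ωT = 3.0181·0.298 = 0.899394; cosh(ωT) = 1.432464, sinh(ωT) = 1.025648
x(T) = p + (x₀−p)·cosh(ωT) + (ẋ₀/ω)·sinh(ωT) ⇒ p·(1 − cosh) = x(T) − x₀·cosh − (ẋ₀/ω)·sinh
numerator   = 0.1212 − (0.0133)·1.432464 − (0.2450/3.0181)·1.025648 = 0.018889
denominator = 1 − 1.432464 = -0.432464
p = 0.018889 / -0.432464 = -0.0437

p = -0.0437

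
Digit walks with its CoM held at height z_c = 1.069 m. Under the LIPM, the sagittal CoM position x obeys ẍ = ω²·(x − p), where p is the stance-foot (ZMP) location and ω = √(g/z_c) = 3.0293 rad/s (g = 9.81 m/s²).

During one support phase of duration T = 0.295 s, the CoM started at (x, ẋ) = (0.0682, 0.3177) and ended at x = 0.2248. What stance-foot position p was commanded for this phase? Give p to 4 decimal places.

ωT = 3.0293·0.295 = 0.893644; cosh(ωT) = 1.426590, sinh(ωT) = 1.017428
x(T) = p + (x₀−p)·cosh(ωT) + (ẋ₀/ω)·sinh(ωT) ⇒ p·(1 − cosh) = x(T) − x₀·cosh − (ẋ₀/ω)·sinh
numerator   = 0.2248 − (0.0682)·1.426590 − (0.3177/3.0293)·1.017428 = 0.020803
denominator = 1 − 1.426590 = -0.426590
p = 0.020803 / -0.426590 = -0.0488

p = -0.0488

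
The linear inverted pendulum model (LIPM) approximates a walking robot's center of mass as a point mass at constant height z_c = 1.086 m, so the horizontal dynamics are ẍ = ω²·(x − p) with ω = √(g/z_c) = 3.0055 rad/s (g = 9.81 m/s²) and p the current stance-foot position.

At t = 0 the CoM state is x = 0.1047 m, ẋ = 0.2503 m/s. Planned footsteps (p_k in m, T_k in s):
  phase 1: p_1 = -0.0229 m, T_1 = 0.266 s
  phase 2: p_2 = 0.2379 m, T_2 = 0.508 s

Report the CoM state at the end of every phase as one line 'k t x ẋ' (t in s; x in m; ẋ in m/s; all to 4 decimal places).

phase 1: p=-0.0229, T=0.266, ωT=0.799463, cosh=1.336958, sinh=0.887388; start (x,ẋ)=(0.104700, 0.250300) → end (x,ẋ)=(0.221598, 0.674956)
phase 2: p=0.2379, T=0.508, ωT=1.526794, cosh=2.410313, sinh=2.193082; start (x,ẋ)=(0.221598, 0.674956) → end (x,ẋ)=(0.691115, 1.519403)

1 0.2660 0.2216 0.6750
2 0.7740 0.6911 1.5194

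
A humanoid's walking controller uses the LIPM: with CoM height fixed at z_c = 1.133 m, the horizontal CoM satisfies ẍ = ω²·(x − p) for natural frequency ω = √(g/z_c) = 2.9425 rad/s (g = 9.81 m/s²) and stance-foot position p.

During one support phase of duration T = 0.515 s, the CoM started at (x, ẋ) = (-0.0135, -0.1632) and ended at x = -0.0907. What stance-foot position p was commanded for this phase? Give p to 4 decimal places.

ωT = 2.9425·0.515 = 1.515387; cosh(ωT) = 2.385454, sinh(ωT) = 2.165731
x(T) = p + (x₀−p)·cosh(ωT) + (ẋ₀/ω)·sinh(ωT) ⇒ p·(1 − cosh) = x(T) − x₀·cosh − (ẋ₀/ω)·sinh
numerator   = -0.0907 − (-0.0135)·2.385454 − (-0.1632/2.9425)·2.165731 = 0.061622
denominator = 1 − 2.385454 = -1.385454
p = 0.061622 / -1.385454 = -0.0445

p = -0.0445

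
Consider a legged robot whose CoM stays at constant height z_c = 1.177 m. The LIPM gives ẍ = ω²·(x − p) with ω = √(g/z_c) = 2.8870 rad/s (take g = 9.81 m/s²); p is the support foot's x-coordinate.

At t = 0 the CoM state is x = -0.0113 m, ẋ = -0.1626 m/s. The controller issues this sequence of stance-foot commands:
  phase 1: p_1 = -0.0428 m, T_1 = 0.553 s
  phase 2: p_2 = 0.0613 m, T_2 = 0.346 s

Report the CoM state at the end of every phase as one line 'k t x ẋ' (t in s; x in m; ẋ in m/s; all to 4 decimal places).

phase 1: p=-0.0428, T=0.553, ωT=1.596511, cosh=2.569192, sinh=2.366590; start (x,ẋ)=(-0.011300, -0.162600) → end (x,ẋ)=(-0.095160, -0.202532)
phase 2: p=0.0613, T=0.346, ωT=0.998902, cosh=1.541791, sinh=1.173508; start (x,ẋ)=(-0.095160, -0.202532) → end (x,ẋ)=(-0.262254, -0.842336)

1 0.5530 -0.0952 -0.2025
2 0.8990 -0.2623 -0.8423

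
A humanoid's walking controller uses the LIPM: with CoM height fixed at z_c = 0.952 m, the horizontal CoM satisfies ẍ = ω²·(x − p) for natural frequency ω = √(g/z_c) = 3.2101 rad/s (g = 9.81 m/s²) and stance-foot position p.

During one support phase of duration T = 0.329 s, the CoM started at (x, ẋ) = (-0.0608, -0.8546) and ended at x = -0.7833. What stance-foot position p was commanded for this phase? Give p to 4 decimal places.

p = 0.5706

ωT = 3.2101·0.329 = 1.056123; cosh(ωT) = 1.611502, sinh(ωT) = 1.263700
x(T) = p + (x₀−p)·cosh(ωT) + (ẋ₀/ω)·sinh(ωT) ⇒ p·(1 − cosh) = x(T) − x₀·cosh − (ẋ₀/ω)·sinh
numerator   = -0.7833 − (-0.0608)·1.611502 − (-0.8546/3.2101)·1.263700 = -0.348896
denominator = 1 − 1.611502 = -0.611502
p = -0.348896 / -0.611502 = 0.5706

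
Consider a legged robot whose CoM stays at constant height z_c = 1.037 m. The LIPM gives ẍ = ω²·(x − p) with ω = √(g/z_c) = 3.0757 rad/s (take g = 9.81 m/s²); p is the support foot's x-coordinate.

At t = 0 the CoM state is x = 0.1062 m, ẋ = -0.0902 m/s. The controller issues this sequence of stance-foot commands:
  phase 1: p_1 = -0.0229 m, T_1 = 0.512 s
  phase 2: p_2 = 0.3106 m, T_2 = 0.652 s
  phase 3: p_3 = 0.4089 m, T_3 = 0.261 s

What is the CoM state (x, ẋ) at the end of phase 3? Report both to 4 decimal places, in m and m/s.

phase 1: p=-0.0229, T=0.512, ωT=1.574758, cosh=2.518316, sinh=2.311259; start (x,ẋ)=(0.106200, -0.090200) → end (x,ẋ)=(0.234433, 0.690586)
phase 2: p=0.3106, T=0.652, ωT=2.005356, cosh=3.781677, sinh=3.647064; start (x,ẋ)=(0.234433, 0.690586) → end (x,ẋ)=(0.841436, 1.757188)
phase 3: p=0.4089, T=0.261, ωT=0.802758, cosh=1.339889, sinh=0.891798; start (x,ẋ)=(0.841436, 1.757188) → end (x,ẋ)=(1.497946, 3.540840)

x = 1.4979, ẋ = 3.5408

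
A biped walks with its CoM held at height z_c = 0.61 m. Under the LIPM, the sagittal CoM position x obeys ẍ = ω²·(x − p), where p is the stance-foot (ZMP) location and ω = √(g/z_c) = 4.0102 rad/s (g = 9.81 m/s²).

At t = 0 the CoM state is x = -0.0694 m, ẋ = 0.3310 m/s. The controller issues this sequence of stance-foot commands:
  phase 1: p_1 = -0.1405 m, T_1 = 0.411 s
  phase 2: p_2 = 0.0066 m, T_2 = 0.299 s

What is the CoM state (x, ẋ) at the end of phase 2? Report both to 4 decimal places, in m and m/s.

x = 1.0645, ẋ = 4.4230

phase 1: p=-0.1405, T=0.411, ωT=1.648192, cosh=2.694986, sinh=2.502589; start (x,ẋ)=(-0.069400, 0.331000) → end (x,ẋ)=(0.257676, 1.605592)
phase 2: p=0.0066, T=0.299, ωT=1.199050, cosh=1.809222, sinh=1.507742; start (x,ẋ)=(0.257676, 1.605592) → end (x,ẋ)=(1.064517, 4.422964)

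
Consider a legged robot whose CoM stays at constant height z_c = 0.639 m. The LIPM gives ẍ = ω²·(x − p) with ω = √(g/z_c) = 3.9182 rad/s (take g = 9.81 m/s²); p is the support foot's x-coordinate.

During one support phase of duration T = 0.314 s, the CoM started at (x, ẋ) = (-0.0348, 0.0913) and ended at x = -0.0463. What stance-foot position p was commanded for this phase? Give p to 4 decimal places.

p = 0.0212

ωT = 3.9182·0.314 = 1.230315; cosh(ωT) = 1.857254, sinh(ωT) = 1.565053
x(T) = p + (x₀−p)·cosh(ωT) + (ẋ₀/ω)·sinh(ωT) ⇒ p·(1 − cosh) = x(T) − x₀·cosh − (ẋ₀/ω)·sinh
numerator   = -0.0463 − (-0.0348)·1.857254 − (0.0913/3.9182)·1.565053 = -0.018136
denominator = 1 − 1.857254 = -0.857254
p = -0.018136 / -0.857254 = 0.0212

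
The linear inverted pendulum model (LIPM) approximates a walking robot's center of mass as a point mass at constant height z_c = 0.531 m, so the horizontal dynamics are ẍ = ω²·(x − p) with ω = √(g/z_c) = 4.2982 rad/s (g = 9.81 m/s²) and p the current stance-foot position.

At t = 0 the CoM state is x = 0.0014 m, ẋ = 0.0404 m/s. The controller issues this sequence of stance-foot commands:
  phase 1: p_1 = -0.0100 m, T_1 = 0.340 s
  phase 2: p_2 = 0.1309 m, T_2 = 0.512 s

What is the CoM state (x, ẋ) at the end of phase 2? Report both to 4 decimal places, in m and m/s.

phase 1: p=-0.0100, T=0.340, ωT=1.461388, cosh=2.271927, sinh=2.040013; start (x,ẋ)=(0.001400, 0.040400) → end (x,ẋ)=(0.035075, 0.191745)
phase 2: p=0.1309, T=0.512, ωT=2.200678, cosh=4.570933, sinh=4.460205; start (x,ẋ)=(0.035075, 0.191745) → end (x,ẋ)=(-0.108139, -0.960599)

x = -0.1081, ẋ = -0.9606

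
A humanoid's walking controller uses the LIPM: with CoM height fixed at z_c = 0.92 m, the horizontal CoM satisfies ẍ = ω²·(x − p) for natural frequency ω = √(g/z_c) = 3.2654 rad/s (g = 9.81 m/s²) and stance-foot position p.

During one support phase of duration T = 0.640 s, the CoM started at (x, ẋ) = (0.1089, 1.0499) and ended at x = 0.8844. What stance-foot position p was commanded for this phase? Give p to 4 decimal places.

ωT = 3.2654·0.640 = 2.089856; cosh(ωT) = 4.103728, sinh(ωT) = 3.980023
x(T) = p + (x₀−p)·cosh(ωT) + (ẋ₀/ω)·sinh(ωT) ⇒ p·(1 − cosh) = x(T) − x₀·cosh − (ẋ₀/ω)·sinh
numerator   = 0.8844 − (0.1089)·4.103728 − (1.0499/3.2654)·3.980023 = -0.842163
denominator = 1 − 4.103728 = -3.103728
p = -0.842163 / -3.103728 = 0.2713

p = 0.2713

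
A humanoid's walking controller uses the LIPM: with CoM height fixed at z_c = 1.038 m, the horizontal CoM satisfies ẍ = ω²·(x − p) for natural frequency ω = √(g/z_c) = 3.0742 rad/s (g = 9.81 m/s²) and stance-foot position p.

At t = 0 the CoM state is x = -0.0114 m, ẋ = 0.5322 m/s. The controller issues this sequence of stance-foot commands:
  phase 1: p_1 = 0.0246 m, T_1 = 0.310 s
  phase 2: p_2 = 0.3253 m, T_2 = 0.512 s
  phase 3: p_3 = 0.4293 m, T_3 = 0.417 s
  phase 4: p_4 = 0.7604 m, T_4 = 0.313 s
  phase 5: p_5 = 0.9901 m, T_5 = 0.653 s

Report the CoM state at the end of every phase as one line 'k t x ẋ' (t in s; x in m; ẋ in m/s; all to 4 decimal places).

phase 1: p=0.0246, T=0.310, ωT=0.953002, cosh=1.489533, sinh=1.103951; start (x,ẋ)=(-0.011400, 0.532200) → end (x,ẋ)=(0.162091, 0.670554)
phase 2: p=0.3253, T=0.512, ωT=1.573990, cosh=2.516542, sinh=2.309325; start (x,ẋ)=(0.162091, 0.670554) → end (x,ẋ)=(0.418294, 0.528801)
phase 3: p=0.4293, T=0.417, ωT=1.281941, cosh=1.940564, sinh=1.663065; start (x,ẋ)=(0.418294, 0.528801) → end (x,ẋ)=(0.694011, 0.969904)
phase 4: p=0.7604, T=0.313, ωT=0.962225, cosh=1.499777, sinh=1.117735; start (x,ẋ)=(0.694011, 0.969904) → end (x,ẋ)=(1.013474, 1.226518)
phase 5: p=0.9901, T=0.653, ωT=2.007453, cosh=3.789330, sinh=3.655000; start (x,ẋ)=(1.013474, 1.226518) → end (x,ẋ)=(2.536914, 4.910321)

1 0.3100 0.1621 0.6706
2 0.8220 0.4183 0.5288
3 1.2390 0.6940 0.9699
4 1.5520 1.0135 1.2265
5 2.2050 2.5369 4.9103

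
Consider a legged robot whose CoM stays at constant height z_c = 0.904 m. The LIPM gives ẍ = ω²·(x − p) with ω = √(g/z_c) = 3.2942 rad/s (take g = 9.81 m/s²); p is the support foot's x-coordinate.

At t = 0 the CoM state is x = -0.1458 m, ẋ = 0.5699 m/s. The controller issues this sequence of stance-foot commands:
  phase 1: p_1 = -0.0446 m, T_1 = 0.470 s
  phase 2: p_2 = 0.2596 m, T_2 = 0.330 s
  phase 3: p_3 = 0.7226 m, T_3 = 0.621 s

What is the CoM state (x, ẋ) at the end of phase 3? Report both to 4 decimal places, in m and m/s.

x = -0.7215, ẋ = -4.5080

phase 1: p=-0.0446, T=0.470, ωT=1.548274, cosh=2.457980, sinh=2.245365; start (x,ẋ)=(-0.145800, 0.569900) → end (x,ẋ)=(0.095103, 0.652259)
phase 2: p=0.2596, T=0.330, ωT=1.087086, cosh=1.651409, sinh=1.314211; start (x,ẋ)=(0.095103, 0.652259) → end (x,ẋ)=(0.248165, 0.364993)
phase 3: p=0.7226, T=0.621, ωT=2.045698, cosh=3.931923, sinh=3.802634; start (x,ẋ)=(0.248165, 0.364993) → end (x,ẋ)=(-0.721517, -4.507956)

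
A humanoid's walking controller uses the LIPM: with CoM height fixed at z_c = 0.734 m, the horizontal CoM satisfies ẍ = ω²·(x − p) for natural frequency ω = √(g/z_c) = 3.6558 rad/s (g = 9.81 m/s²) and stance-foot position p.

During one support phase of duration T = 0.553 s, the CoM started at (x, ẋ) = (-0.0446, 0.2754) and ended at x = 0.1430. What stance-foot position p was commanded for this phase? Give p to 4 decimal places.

ωT = 3.6558·0.553 = 2.021657; cosh(ωT) = 3.841633, sinh(ωT) = 3.709197
x(T) = p + (x₀−p)·cosh(ωT) + (ẋ₀/ω)·sinh(ωT) ⇒ p·(1 − cosh) = x(T) − x₀·cosh − (ẋ₀/ω)·sinh
numerator   = 0.1430 − (-0.0446)·3.841633 − (0.2754/3.6558)·3.709197 = 0.034914
denominator = 1 − 3.841633 = -2.841633
p = 0.034914 / -2.841633 = -0.0123

p = -0.0123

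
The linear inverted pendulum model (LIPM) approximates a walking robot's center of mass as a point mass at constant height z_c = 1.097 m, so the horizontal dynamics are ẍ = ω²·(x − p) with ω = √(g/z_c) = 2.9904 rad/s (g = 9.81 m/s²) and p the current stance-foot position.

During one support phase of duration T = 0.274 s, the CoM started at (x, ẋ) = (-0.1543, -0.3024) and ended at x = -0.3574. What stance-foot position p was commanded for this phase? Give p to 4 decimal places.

p = 0.1575

ωT = 2.9904·0.274 = 0.819370; cosh(ωT) = 1.354889, sinh(ωT) = 0.914180
x(T) = p + (x₀−p)·cosh(ωT) + (ẋ₀/ω)·sinh(ωT) ⇒ p·(1 − cosh) = x(T) − x₀·cosh − (ẋ₀/ω)·sinh
numerator   = -0.3574 − (-0.1543)·1.354889 − (-0.3024/2.9904)·0.914180 = -0.055895
denominator = 1 − 1.354889 = -0.354889
p = -0.055895 / -0.354889 = 0.1575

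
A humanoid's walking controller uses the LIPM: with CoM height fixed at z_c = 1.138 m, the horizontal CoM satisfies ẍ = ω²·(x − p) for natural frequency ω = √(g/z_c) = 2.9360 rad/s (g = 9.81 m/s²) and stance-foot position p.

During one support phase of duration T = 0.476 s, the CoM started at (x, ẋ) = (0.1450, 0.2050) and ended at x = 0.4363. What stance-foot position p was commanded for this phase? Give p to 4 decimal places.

ωT = 2.9360·0.476 = 1.397536; cosh(ωT) = 2.146213, sinh(ωT) = 1.899007
x(T) = p + (x₀−p)·cosh(ωT) + (ẋ₀/ω)·sinh(ωT) ⇒ p·(1 − cosh) = x(T) − x₀·cosh − (ẋ₀/ω)·sinh
numerator   = 0.4363 − (0.1450)·2.146213 − (0.2050/2.9360)·1.899007 = -0.007495
denominator = 1 − 2.146213 = -1.146213
p = -0.007495 / -1.146213 = 0.0065

p = 0.0065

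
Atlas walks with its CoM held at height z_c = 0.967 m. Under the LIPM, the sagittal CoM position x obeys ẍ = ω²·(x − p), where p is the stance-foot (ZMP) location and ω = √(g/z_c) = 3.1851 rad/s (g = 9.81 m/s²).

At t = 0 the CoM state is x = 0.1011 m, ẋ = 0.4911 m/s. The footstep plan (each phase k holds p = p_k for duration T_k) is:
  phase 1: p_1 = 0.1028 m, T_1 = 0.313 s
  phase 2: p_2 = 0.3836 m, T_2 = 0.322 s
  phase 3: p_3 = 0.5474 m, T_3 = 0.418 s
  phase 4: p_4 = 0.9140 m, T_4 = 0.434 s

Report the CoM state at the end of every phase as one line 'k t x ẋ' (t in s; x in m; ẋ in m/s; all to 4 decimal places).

1 0.3130 0.2807 0.7497
2 0.6350 0.5076 0.7814
3 1.0530 0.8988 1.3592
4 1.4870 1.6784 2.7881

phase 1: p=0.1028, T=0.313, ωT=0.996936, cosh=1.539487, sinh=1.170479; start (x,ẋ)=(0.101100, 0.491100) → end (x,ẋ)=(0.280655, 0.749705)
phase 2: p=0.3836, T=0.322, ωT=1.025602, cosh=1.573677, sinh=1.215097; start (x,ẋ)=(0.280655, 0.749705) → end (x,ẋ)=(0.507606, 0.781375)
phase 3: p=0.5474, T=0.418, ωT=1.331372, cosh=2.025174, sinh=1.761060; start (x,ẋ)=(0.507606, 0.781375) → end (x,ẋ)=(0.898837, 1.359210)
phase 4: p=0.9140, T=0.434, ωT=1.382333, cosh=2.117590, sinh=1.866598; start (x,ẋ)=(0.898837, 1.359210) → end (x,ẋ)=(1.678443, 2.788101)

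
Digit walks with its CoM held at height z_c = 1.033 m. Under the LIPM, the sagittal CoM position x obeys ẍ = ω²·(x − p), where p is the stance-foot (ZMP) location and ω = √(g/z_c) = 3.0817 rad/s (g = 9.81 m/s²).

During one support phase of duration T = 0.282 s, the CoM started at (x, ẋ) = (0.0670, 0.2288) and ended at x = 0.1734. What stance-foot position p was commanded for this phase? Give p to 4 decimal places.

p = -0.0162

ωT = 3.0817·0.282 = 0.869039; cosh(ωT) = 1.401987, sinh(ωT) = 0.982632
x(T) = p + (x₀−p)·cosh(ωT) + (ẋ₀/ω)·sinh(ωT) ⇒ p·(1 − cosh) = x(T) − x₀·cosh − (ẋ₀/ω)·sinh
numerator   = 0.1734 − (0.0670)·1.401987 − (0.2288/3.0817)·0.982632 = 0.006512
denominator = 1 − 1.401987 = -0.401987
p = 0.006512 / -0.401987 = -0.0162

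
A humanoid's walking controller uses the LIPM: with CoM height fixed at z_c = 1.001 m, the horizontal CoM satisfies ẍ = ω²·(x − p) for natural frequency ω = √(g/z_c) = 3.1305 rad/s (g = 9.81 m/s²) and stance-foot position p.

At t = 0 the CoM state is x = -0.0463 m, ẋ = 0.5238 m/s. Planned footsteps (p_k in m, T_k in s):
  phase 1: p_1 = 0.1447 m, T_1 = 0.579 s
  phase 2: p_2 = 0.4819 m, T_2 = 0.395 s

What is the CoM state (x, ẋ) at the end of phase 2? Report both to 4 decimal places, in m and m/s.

x = -0.4059, ẋ = -2.4196

phase 1: p=0.1447, T=0.579, ωT=1.812559, cosh=3.144671, sinh=2.981436; start (x,ẋ)=(-0.046300, 0.523800) → end (x,ẋ)=(0.042926, -0.135497)
phase 2: p=0.4819, T=0.395, ωT=1.236548, cosh=1.867044, sinh=1.576659; start (x,ẋ)=(0.042926, -0.135497) → end (x,ẋ)=(-0.405926, -2.419637)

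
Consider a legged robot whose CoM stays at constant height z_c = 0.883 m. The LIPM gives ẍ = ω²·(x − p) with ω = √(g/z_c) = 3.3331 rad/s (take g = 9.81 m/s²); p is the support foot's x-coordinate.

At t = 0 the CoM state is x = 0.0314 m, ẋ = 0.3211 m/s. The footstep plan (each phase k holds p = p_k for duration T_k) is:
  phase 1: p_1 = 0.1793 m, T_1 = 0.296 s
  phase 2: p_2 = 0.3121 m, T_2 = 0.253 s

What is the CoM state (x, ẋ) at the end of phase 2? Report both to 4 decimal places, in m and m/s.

x = -0.0511, ẋ = -0.8894

phase 1: p=0.1793, T=0.296, ωT=0.986598, cosh=1.527468, sinh=1.154625; start (x,ẋ)=(0.031400, 0.321100) → end (x,ẋ)=(0.064620, -0.078720)
phase 2: p=0.3121, T=0.253, ωT=0.843274, cosh=1.377132, sinh=0.946832; start (x,ẋ)=(0.064620, -0.078720) → end (x,ẋ)=(-0.051074, -0.889426)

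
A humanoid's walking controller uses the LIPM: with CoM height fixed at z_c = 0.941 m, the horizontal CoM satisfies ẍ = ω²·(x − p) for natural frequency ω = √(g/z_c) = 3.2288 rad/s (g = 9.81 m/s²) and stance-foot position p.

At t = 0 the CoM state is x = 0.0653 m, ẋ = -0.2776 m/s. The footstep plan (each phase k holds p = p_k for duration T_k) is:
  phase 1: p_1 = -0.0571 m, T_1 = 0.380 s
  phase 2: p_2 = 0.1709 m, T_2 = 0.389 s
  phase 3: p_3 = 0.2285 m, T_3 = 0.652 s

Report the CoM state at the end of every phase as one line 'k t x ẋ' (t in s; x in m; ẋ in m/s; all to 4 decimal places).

phase 1: p=-0.0571, T=0.380, ωT=1.226944, cosh=1.851989, sinh=1.558802; start (x,ẋ)=(0.065300, -0.277600) → end (x,ẋ)=(0.035564, 0.101934)
phase 2: p=0.1709, T=0.389, ωT=1.256003, cosh=1.898075, sinh=1.613285; start (x,ẋ)=(0.035564, 0.101934) → end (x,ẋ)=(-0.035047, -0.511485)
phase 3: p=0.2285, T=0.652, ωT=2.105178, cosh=4.165192, sinh=4.043368; start (x,ẋ)=(-0.035047, -0.511485) → end (x,ẋ)=(-1.509746, -5.571096)

1 0.3800 0.0356 0.1019
2 0.7690 -0.0350 -0.5115
3 1.4210 -1.5097 -5.5711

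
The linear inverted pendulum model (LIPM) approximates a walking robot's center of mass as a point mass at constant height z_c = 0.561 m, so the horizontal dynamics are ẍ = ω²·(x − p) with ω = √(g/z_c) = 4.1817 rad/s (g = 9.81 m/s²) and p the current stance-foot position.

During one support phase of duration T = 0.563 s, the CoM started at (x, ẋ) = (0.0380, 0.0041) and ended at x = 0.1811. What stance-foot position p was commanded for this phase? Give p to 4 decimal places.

ωT = 4.1817·0.563 = 2.354297; cosh(ωT) = 5.312842, sinh(ωT) = 5.217882
x(T) = p + (x₀−p)·cosh(ωT) + (ẋ₀/ω)·sinh(ωT) ⇒ p·(1 − cosh) = x(T) − x₀·cosh − (ẋ₀/ω)·sinh
numerator   = 0.1811 − (0.0380)·5.312842 − (0.0041/4.1817)·5.217882 = -0.025904
denominator = 1 − 5.312842 = -4.312842
p = -0.025904 / -4.312842 = 0.0060

p = 0.0060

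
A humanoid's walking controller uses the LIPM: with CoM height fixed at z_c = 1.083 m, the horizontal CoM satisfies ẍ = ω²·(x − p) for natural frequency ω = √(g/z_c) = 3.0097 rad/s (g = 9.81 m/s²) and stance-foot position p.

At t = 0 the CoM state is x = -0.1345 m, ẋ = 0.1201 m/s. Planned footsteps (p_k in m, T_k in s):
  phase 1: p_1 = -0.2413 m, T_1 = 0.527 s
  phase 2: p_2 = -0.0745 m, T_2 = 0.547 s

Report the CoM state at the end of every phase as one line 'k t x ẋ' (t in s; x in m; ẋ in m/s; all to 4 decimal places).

1 0.5270 0.1239 1.0578
2 1.0740 1.3369 4.3367

phase 1: p=-0.2413, T=0.527, ωT=1.586112, cosh=2.544720, sinh=2.340000; start (x,ẋ)=(-0.134500, 0.120100) → end (x,ẋ)=(0.123852, 1.057781)
phase 2: p=-0.0745, T=0.547, ωT=1.646306, cosh=2.690270, sinh=2.497510; start (x,ẋ)=(0.123852, 1.057781) → end (x,ẋ)=(1.336889, 4.336681)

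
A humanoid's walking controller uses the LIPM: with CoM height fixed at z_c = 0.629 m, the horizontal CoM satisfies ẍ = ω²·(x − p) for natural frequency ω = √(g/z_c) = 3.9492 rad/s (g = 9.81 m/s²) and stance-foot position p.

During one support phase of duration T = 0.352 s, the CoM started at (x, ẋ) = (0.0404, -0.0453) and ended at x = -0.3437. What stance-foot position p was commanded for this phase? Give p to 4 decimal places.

ωT = 3.9492·0.352 = 1.390118; cosh(ωT) = 2.132186, sinh(ωT) = 1.883140
x(T) = p + (x₀−p)·cosh(ωT) + (ẋ₀/ω)·sinh(ωT) ⇒ p·(1 − cosh) = x(T) − x₀·cosh − (ẋ₀/ω)·sinh
numerator   = -0.3437 − (0.0404)·2.132186 − (-0.0453/3.9492)·1.883140 = -0.408239
denominator = 1 − 2.132186 = -1.132186
p = -0.408239 / -1.132186 = 0.3606

p = 0.3606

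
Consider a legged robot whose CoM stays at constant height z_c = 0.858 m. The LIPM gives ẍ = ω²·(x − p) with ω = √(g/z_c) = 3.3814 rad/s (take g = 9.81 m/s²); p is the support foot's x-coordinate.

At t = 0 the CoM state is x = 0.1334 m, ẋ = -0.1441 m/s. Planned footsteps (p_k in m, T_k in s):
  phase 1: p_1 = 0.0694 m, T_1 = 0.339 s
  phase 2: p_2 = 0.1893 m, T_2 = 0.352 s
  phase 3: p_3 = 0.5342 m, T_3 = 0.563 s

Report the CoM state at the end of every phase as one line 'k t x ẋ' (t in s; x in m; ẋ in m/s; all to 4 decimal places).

phase 1: p=0.0694, T=0.339, ωT=1.146295, cosh=1.732162, sinh=1.414350; start (x,ẋ)=(0.133400, -0.144100) → end (x,ẋ)=(0.119985, 0.056474)
phase 2: p=0.1893, T=0.352, ωT=1.190253, cosh=1.796028, sinh=1.491884; start (x,ẋ)=(0.119985, 0.056474) → end (x,ẋ)=(0.089725, -0.248240)
phase 3: p=0.5342, T=0.563, ωT=1.903728, cosh=3.429940, sinh=3.280928; start (x,ẋ)=(0.089725, -0.248240) → end (x,ẋ)=(-1.231186, -5.782508)

1 0.3390 0.1200 0.0565
2 0.6910 0.0897 -0.2482
3 1.2540 -1.2312 -5.7825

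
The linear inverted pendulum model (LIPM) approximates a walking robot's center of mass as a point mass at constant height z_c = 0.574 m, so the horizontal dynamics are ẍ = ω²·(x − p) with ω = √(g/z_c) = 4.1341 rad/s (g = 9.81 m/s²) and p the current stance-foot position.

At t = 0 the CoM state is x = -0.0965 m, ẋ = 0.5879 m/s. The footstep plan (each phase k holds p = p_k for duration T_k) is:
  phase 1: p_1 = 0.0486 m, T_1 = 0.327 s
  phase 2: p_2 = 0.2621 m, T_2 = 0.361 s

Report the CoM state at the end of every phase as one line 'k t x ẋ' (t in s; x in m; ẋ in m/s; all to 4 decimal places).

phase 1: p=0.0486, T=0.327, ωT=1.351851, cosh=2.061666, sinh=1.802905; start (x,ẋ)=(-0.096500, 0.587900) → end (x,ẋ)=(0.005839, 0.130567)
phase 2: p=0.2621, T=0.361, ωT=1.492410, cosh=2.336316, sinh=2.111486; start (x,ẋ)=(0.005839, 0.130567) → end (x,ẋ)=(-0.269920, -1.931883)

1 0.3270 0.0058 0.1306
2 0.6880 -0.2699 -1.9319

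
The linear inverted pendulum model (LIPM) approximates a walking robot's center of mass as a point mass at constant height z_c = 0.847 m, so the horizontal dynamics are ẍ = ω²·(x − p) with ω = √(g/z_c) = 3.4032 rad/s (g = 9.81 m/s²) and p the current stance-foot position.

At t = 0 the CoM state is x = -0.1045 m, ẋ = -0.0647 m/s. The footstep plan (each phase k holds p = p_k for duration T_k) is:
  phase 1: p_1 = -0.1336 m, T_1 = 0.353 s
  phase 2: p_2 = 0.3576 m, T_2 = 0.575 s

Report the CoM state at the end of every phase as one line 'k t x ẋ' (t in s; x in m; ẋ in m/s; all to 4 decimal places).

1 0.3530 -0.1096 0.0324
2 0.9280 -1.2955 -5.3966

phase 1: p=-0.1336, T=0.353, ωT=1.201330, cosh=1.812664, sinh=1.511870; start (x,ẋ)=(-0.104500, -0.064700) → end (x,ẋ)=(-0.109594, 0.032446)
phase 2: p=0.3576, T=0.575, ωT=1.956840, cosh=3.609116, sinh=3.467812; start (x,ẋ)=(-0.109594, 0.032446) → end (x,ẋ)=(-1.295497, -5.396568)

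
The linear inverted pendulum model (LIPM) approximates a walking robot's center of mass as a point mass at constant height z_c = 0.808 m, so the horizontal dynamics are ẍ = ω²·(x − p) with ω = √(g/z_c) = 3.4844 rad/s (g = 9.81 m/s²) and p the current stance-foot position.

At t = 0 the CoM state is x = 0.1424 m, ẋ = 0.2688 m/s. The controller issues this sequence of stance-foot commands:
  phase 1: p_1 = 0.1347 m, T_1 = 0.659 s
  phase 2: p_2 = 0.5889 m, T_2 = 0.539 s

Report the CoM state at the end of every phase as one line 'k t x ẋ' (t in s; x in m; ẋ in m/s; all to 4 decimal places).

phase 1: p=0.1347, T=0.659, ωT=2.296220, cosh=5.018593, sinh=4.917954; start (x,ẋ)=(0.142400, 0.268800) → end (x,ẋ)=(0.552733, 1.480946)
phase 2: p=0.5889, T=0.539, ωT=1.878092, cosh=3.346946, sinh=3.194064; start (x,ẋ)=(0.552733, 1.480946) → end (x,ẋ)=(1.825398, 4.554129)

1 0.6590 0.5527 1.4809
2 1.1980 1.8254 4.5541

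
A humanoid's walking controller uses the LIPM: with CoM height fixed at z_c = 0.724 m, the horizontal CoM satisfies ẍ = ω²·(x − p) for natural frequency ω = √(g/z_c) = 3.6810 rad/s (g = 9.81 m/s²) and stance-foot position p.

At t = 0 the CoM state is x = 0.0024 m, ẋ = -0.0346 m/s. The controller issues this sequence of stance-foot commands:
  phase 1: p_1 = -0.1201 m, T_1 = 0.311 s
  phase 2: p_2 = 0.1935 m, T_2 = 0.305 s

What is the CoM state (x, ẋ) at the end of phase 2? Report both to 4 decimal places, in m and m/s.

phase 1: p=-0.1201, T=0.311, ωT=1.144791, cosh=1.730038, sinh=1.411747; start (x,ẋ)=(0.002400, -0.034600) → end (x,ẋ)=(0.078560, 0.576729)
phase 2: p=0.1935, T=0.305, ωT=1.122705, cosh=1.699277, sinh=1.373879; start (x,ẋ)=(0.078560, 0.576729) → end (x,ẋ)=(0.213440, 0.398741)

x = 0.2134, ẋ = 0.3987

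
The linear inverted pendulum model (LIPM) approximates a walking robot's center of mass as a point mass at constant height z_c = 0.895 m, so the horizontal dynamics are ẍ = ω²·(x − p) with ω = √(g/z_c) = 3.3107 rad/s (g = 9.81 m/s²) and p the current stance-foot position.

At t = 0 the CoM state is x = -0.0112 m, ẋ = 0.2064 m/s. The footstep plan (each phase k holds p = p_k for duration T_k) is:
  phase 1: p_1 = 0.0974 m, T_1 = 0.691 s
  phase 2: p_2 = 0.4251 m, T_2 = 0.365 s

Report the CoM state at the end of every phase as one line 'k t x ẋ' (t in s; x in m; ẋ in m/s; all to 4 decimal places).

1 0.6910 -0.1391 -0.7257
2 1.0560 -0.9379 -4.1714

phase 1: p=0.0974, T=0.691, ωT=2.287694, cosh=4.976845, sinh=4.875345; start (x,ẋ)=(-0.011200, 0.206400) → end (x,ẋ)=(-0.139140, -0.725670)
phase 2: p=0.4251, T=0.365, ωT=1.208406, cosh=1.823407, sinh=1.524734; start (x,ẋ)=(-0.139140, -0.725670) → end (x,ẋ)=(-0.937945, -4.171443)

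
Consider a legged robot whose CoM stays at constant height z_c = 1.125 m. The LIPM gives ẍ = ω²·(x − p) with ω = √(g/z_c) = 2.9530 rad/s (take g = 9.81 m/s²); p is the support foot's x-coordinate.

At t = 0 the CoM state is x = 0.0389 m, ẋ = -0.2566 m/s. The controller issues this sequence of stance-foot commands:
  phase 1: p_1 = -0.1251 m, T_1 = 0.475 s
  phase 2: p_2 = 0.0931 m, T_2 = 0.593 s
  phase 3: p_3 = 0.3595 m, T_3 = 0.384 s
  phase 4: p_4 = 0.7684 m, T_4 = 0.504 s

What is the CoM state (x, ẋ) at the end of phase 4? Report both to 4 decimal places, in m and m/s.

phase 1: p=-0.1251, T=0.475, ωT=1.402675, cosh=2.156000, sinh=1.910062; start (x,ẋ)=(0.038900, -0.256600) → end (x,ẋ)=(0.062510, 0.371798)
phase 2: p=0.0931, T=0.593, ωT=1.751129, cosh=2.967341, sinh=2.793763; start (x,ẋ)=(0.062510, 0.371798) → end (x,ẋ)=(0.354078, 0.850883)
phase 3: p=0.3595, T=0.384, ωT=1.133952, cosh=1.714837, sinh=1.393078; start (x,ẋ)=(0.354078, 0.850883) → end (x,ẋ)=(0.751606, 1.436820)
phase 4: p=0.7684, T=0.504, ωT=1.488312, cosh=2.327683, sinh=2.101929; start (x,ẋ)=(0.751606, 1.436820) → end (x,ẋ)=(1.752029, 3.240218)

x = 1.7520, ẋ = 3.2402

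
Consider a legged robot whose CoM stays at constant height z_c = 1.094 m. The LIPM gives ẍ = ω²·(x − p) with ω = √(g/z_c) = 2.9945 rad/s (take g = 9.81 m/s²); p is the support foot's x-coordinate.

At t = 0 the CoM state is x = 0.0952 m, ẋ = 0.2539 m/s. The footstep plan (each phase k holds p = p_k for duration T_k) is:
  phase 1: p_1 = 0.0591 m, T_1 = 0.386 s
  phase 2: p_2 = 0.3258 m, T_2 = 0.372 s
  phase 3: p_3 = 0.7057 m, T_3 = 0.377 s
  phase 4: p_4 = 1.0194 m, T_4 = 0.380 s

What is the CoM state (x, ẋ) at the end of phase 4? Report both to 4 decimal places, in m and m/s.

x = 0.3470, ẋ = -1.5658

phase 1: p=0.0591, T=0.386, ωT=1.155877, cosh=1.745795, sinh=1.431013; start (x,ẋ)=(0.095200, 0.253900) → end (x,ẋ)=(0.243457, 0.597952)
phase 2: p=0.3258, T=0.372, ωT=1.113954, cosh=1.687319, sinh=1.359061; start (x,ẋ)=(0.243457, 0.597952) → end (x,ẋ)=(0.458243, 0.673824)
phase 3: p=0.7057, T=0.377, ωT=1.128926, cosh=1.707858, sinh=1.384477; start (x,ẋ)=(0.458243, 0.673824) → end (x,ẋ)=(0.594615, 0.124884)
phase 4: p=1.0194, T=0.380, ωT=1.137910, cosh=1.720364, sinh=1.399876; start (x,ẋ)=(0.594615, 0.124884) → end (x,ẋ)=(0.346996, -1.565823)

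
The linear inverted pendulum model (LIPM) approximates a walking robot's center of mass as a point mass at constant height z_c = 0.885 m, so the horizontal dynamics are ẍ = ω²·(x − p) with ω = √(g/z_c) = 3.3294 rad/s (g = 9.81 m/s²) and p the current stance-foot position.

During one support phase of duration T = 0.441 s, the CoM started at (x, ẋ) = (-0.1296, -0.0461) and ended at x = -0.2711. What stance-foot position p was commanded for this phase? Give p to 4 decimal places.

ωT = 3.3294·0.441 = 1.468265; cosh(ωT) = 2.286011, sinh(ωT) = 2.055686
x(T) = p + (x₀−p)·cosh(ωT) + (ẋ₀/ω)·sinh(ωT) ⇒ p·(1 − cosh) = x(T) − x₀·cosh − (ẋ₀/ω)·sinh
numerator   = -0.2711 − (-0.1296)·2.286011 − (-0.0461/3.3294)·2.055686 = 0.053631
denominator = 1 − 2.286011 = -1.286011
p = 0.053631 / -1.286011 = -0.0417

p = -0.0417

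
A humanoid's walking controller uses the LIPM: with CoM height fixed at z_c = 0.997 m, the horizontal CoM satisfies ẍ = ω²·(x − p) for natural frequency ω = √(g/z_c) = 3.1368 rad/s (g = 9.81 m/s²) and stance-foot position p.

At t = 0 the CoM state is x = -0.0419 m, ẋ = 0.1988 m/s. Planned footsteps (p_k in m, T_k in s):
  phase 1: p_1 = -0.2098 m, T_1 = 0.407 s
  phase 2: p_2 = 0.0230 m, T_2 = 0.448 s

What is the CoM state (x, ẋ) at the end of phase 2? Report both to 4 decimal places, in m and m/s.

phase 1: p=-0.2098, T=0.407, ωT=1.276678, cosh=1.931836, sinh=1.652874; start (x,ẋ)=(-0.041900, 0.198800) → end (x,ẋ)=(0.219309, 1.254566)
phase 2: p=0.0230, T=0.448, ωT=1.405286, cosh=2.160995, sinh=1.915699; start (x,ẋ)=(0.219309, 1.254566) → end (x,ẋ)=(1.213408, 3.890764)

x = 1.2134, ẋ = 3.8908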